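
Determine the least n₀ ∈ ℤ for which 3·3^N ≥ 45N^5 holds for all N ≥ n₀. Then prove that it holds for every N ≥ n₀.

At N = 14: 14348907 < 24202080, so the inequality fails and n₀ ≥ 15. We prove 3·3^N ≥ 45N^5 for all N ≥ 15.
For the base case N = 15: 3·3^N = 43046721 and 45N^5 = 34171875, so 43046721 ≥ 34171875.
Inductive step: assume the claim holds for N = k, so 3·3^k ≥ 45k^5.
Then 3·3^(k + 1) = 3·(3·3^k) ≥ 3·(45k^5).
Also, for k ≥ 15 we have 3·(45k^5) ≥ 45(k+1)^5, since 3 ≥ (1 + 1/k)^5 for all k ≥ 15.
Combining, 3·3^(k + 1) ≥ 45(k+1)^5.
By the principle of mathematical induction, the result holds for all N ≥ 15.
Hence the smallest such n₀ is 15.

n₀ = 15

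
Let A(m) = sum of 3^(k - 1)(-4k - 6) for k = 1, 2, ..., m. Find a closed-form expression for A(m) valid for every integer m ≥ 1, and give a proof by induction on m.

A(m) = -2·3^m(m + 1) + 2

We claim A(m) = -2·3^m(m + 1) + 2 for all m ≥ 1.
Base case (m = 1): A(1) = -10, and the closed form gives -10. They agree.
Inductive step: assume the claim holds for m = k, so A(k) = -2·3^k(k + 1) + 2.
Then A(k+1) = A(k) + (3^k(-4k - 10)) = (-2·3^k(k + 1) + 2) + (3^k(-4k - 10)).
Simplifying, A(k+1) = -6·3^k·k - 12·3^k + 2 = -2·3^(k+1)((k+1) + 1) + 2,
which is the closed form with m = k+1.
This completes the induction.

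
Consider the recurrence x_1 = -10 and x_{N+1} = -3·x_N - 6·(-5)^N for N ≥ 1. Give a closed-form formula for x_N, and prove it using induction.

x_N = 5(-3)^(N - 1) + 3(-5)^N

Computing the first terms: x_1 = -10, x_2 = 60, x_3 = -330. This suggests x_N = 5(-3)^(N - 1) + 3(-5)^N.
Base case (N = 1): the formula gives -10 = -10 = x_1.
Inductive step: assume the claim holds for N = p, so x_p = 5(-3)^(p - 1) + 3(-5)^p.
Then x_{p+1} = -3·x_p - 6·(-5)^p = -3·(5(-3)^(p - 1) + 3(-5)^p) - 6·(-5)^p = 5(-3)^p + 3(-5)^(p + 1) = 5(-3)^((p+1) - 1) + 3(-5)^(p+1),
which is the claimed formula at N = p+1.
By the principle of mathematical induction, the result holds for all N ≥ 1.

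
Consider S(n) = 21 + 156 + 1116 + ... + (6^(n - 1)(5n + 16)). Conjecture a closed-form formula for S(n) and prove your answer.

We claim S(n) = 6^n(n + 3) - 3 for all n ≥ 1.
When n = 1: S(1) = 21, and the closed form gives 21. They agree.
Inductive step: assume the claim holds for n = j, so S(j) = 6^j(j + 3) - 3.
Then S(j+1) = S(j) + (6^j(5j + 21)) = (6^j(j + 3) - 3) + (6^j(5j + 21)).
Simplifying, S(j+1) = 6·6^j·j + 24·6^j - 3 = 6^(j+1)((j+1) + 3) - 3,
which is the closed form with n = j+1.
Hence, by induction on n, the claim holds for every n ≥ 1.

S(n) = 6^n(n + 3) - 3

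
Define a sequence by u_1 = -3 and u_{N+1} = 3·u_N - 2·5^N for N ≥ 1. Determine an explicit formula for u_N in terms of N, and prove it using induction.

u_N = 2·3^(N - 1) - 5^N

Computing the first terms: u_1 = -3, u_2 = -19, u_3 = -107. This suggests u_N = 2·3^(N - 1) - 5^N.
Base step (N = 1): the formula gives -3 = -3 = u_1.
Suppose the result is true for N = m, so u_m = 2·3^(m - 1) - 5^m.
Then u_{m+1} = 3·u_m - 2·5^m = 3·(2·3^(m - 1) - 5^m) - 2·5^m = 2·3^m - 5^(m + 1) = 2·3^((m+1) - 1) - 5^(m+1),
which is the claimed formula at N = m+1.
By the principle of mathematical induction, the result holds for all N ≥ 1.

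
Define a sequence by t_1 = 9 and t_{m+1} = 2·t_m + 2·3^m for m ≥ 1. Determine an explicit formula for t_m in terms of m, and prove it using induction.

Computing the first terms: t_1 = 9, t_2 = 24, t_3 = 66. This suggests t_m = 3·2^(m - 1) + 2·3^m.
For the base case m = 1: the formula gives 9 = 9 = t_1.
Suppose the result is true for m = r, so t_r = 3·2^(r - 1) + 2·3^r.
Then t_{r+1} = 2·t_r + 2·3^r = 2·(3·2^(r - 1) + 2·3^r) + 2·3^r = 3·2^r + 2·3^(r + 1) = 3·2^((r+1) - 1) + 2·3^(r+1),
which is the claimed formula at m = r+1.
By induction, the statement is established for all m ≥ 1.

t_m = 3·2^(m - 1) + 2·3^m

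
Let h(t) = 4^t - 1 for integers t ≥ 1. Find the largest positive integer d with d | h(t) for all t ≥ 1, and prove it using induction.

Computing the first values: h(1) = 3 and h(2) = 15; gcd(3, 15) = 3, so d ≤ 3.
We prove 3 | 4^t - 1 for all t ≥ 1 by induction on t.
For the base case t = 1: h(1) = 3 = 3·(1), so 3 | h(1).
Inductive step: suppose the statement holds for some p ≥ 1, i.e. 3 | h(p). Then
4^{p+1} − 1^{p+1} = 4·4^p − 1·1^p = 4·(4^p − 1^p) + (3)·1^p. The first term is divisible by 3 by the inductive hypothesis, and the second term (3)·1^p is divisible by 3 since 3 | 3. Hence 3 | h(p+1).
By the principle of mathematical induction, the result holds for all t ≥ 1.
Therefore the largest such d is 3.

d = 3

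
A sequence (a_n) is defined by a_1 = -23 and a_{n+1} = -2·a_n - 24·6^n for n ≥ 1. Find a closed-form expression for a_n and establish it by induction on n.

a_n = -5(-2)^(n - 1) - 3·6^n

Computing the first terms: a_1 = -23, a_2 = -98, a_3 = -668. This suggests a_n = -5(-2)^(n - 1) - 3·6^n.
Base case (n = 1): the formula gives -23 = -23 = a_1.
Inductive step: suppose the statement holds for some k ≥ 1, so a_k = -5(-2)^(k - 1) - 3·6^k.
Then a_{k+1} = -2·a_k - 24·6^k = -2·(-5(-2)^(k - 1) - 3·6^k) - 24·6^k = -5(-2)^k - 3·6^(k + 1) = -5(-2)^((k+1) - 1) - 3·6^(k+1),
which is the claimed formula at n = k+1.
By induction, the statement is established for all n ≥ 1.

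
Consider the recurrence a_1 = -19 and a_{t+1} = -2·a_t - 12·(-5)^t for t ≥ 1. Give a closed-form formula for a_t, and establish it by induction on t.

Computing the first terms: a_1 = -19, a_2 = 98, a_3 = -496. This suggests a_t = (-2)^(t - 1) + 4(-5)^t.
For the base case t = 1: the formula gives -19 = -19 = a_1.
Inductive step: suppose the statement holds for some p ≥ 1, so a_p = (-2)^(p - 1) + 4(-5)^p.
Then a_{p+1} = -2·a_p - 12·(-5)^p = -2·((-2)^(p - 1) + 4(-5)^p) - 12·(-5)^p = (-2)^p + 4(-5)^(p + 1) = (-2)^((p+1) - 1) + 4(-5)^(p+1),
which is the claimed formula at t = p+1.
By the principle of mathematical induction, the result holds for all t ≥ 1.

a_t = (-2)^(t - 1) + 4(-5)^t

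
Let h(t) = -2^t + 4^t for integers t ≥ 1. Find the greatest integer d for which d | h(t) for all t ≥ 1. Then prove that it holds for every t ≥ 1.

Computing the first values: h(1) = 2 and h(2) = 12; gcd(2, 12) = 2, so d ≤ 2.
We prove 2 | -2^t + 4^t for all t ≥ 1 by induction on t.
Base step (t = 1): h(1) = 2 = 2·(1), so 2 | h(1).
Inductive step: suppose the statement holds for some m ≥ 1, i.e. 2 | h(m). Then
4^{m+1} − 2^{m+1} = 4·4^m − 2·2^m = 4·(4^m − 2^m) + (2)·2^m. The first term is divisible by 2 by the inductive hypothesis, and the second term (2)·2^m is divisible by 2 since 2 | 2. Hence 2 | h(m+1).
By induction, the statement is established for all t ≥ 1.
Therefore the largest such d is 2.

d = 2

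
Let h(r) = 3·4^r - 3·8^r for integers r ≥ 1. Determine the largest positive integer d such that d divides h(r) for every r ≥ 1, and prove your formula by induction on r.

d = 12

Computing the first values: h(1) = -12 and h(2) = -144; gcd(-12, -144) = 12, so d ≤ 12.
We prove 12 | 3·4^r - 3·8^r for all r ≥ 1 by induction on r.
For the base case r = 1: h(1) = -12 = 12·(-1), so 12 | h(1).
For the inductive step, assume it holds for an arbitrary m ≥ 1, i.e. 12 | h(m). Then
h(m+1) − 8·h(m) = (3·4^(m+1) - 3·8^(m+1)) − 8·(3·4^m - 3·8^m) = (3)·4^m·(4 − 8) = (-12)·4^m. Since 12 | h(m) by the inductive hypothesis, 12 | 8·h(m); and 12 | -12 since -12 = 12·-1. Therefore 12 | h(m+1).
By the principle of mathematical induction, the result holds for all r ≥ 1.
Therefore the largest such d is 12.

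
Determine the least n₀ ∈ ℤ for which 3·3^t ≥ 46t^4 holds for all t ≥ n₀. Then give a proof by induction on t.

n₀ = 12

At t = 11: 531441 < 673486, so the inequality fails and n₀ ≥ 12. We prove 3·3^t ≥ 46t^4 for all t ≥ 12.
Base case (t = 12): 3·3^t = 1594323 and 46t^4 = 953856, so 1594323 ≥ 953856.
Inductive step: suppose the statement holds for some m ≥ 12, so 3·3^m ≥ 46m^4.
Then 3·3^(m + 1) = 3·(3·3^m) ≥ 3·(46m^4).
Also, for m ≥ 12 we have 3·(46m^4) ≥ 46(m+1)^4, since 3 ≥ (1 + 1/m)^4 for all m ≥ 12.
Combining, 3·3^(m + 1) ≥ 46(m+1)^4.
Hence, by induction on t, the claim holds for every t ≥ 12.
Hence the smallest such n₀ is 12.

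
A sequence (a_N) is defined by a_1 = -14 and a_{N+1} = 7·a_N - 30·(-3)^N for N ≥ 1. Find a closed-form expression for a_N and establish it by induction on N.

a_N = -(-3)^(N + 1) - 5·7^(N - 1)

Computing the first terms: a_1 = -14, a_2 = -8, a_3 = -326. This suggests a_N = -(-3)^(N + 1) - 5·7^(N - 1).
When N = 1: the formula gives -14 = -14 = a_1.
Inductive step: assume the claim holds for N = j, so a_j = -(-3)^(j + 1) - 5·7^(j - 1).
Then a_{j+1} = 7·a_j - 30·(-3)^j = 7·(-(-3)^(j + 1) - 5·7^(j - 1)) - 30·(-3)^j = -(-3)^(j + 2) - 5·7^j = -(-3)^((j+1) + 1) - 5·7^((j+1) - 1),
which is the claimed formula at N = j+1.
Hence, by induction on N, the claim holds for every N ≥ 1.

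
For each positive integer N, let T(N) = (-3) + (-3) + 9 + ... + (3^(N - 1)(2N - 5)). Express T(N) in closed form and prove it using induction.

We claim T(N) = 3^N(N - 3) + 3 for all N ≥ 1.
Base step (N = 1): T(1) = -3, and the closed form gives -3. They agree.
Inductive step: assume the claim holds for N = p, so T(p) = 3^p(p - 3) + 3.
Then T(p+1) = T(p) + (3^p(2p - 3)) = (3^p(p - 3) + 3) + (3^p(2p - 3)).
Simplifying, T(p+1) = 3·3^p·p - 6·3^p + 3 = 3^(p+1)((p+1) - 3) + 3,
which is the closed form with N = p+1.
By the principle of mathematical induction, the result holds for all N ≥ 1.

T(N) = 3^N(N - 3) + 3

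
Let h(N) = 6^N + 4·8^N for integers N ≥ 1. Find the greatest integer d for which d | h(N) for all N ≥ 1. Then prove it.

Computing the first values: h(1) = 38 and h(2) = 292; gcd(38, 292) = 2, so d ≤ 2.
We prove 2 | 6^N + 4·8^N for all N ≥ 1 by induction on N.
Base case (N = 1): h(1) = 38 = 2·(19), so 2 | h(1).
For the inductive step, assume it holds for an arbitrary r ≥ 1, i.e. 2 | h(r). Then
h(r+1) − 8·h(r) = (6^(r+1) + 4·8^(r+1)) − 8·(6^r + 4·8^r) = (1)·6^r·(6 − 8) = (-2)·6^r. Since 2 | h(r) by the inductive hypothesis, 2 | 8·h(r); and 2 | -2 since -2 = 2·-1. Therefore 2 | h(r+1).
This completes the induction.
Therefore the largest such d is 2.

d = 2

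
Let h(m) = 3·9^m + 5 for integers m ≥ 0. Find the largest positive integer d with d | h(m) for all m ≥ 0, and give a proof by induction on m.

Computing the first values: h(0) = 8 and h(1) = 32; gcd(8, 32) = 8, so d ≤ 8.
We prove 8 | 3·9^m + 5 for all m ≥ 0 by induction on m.
When m = 0: h(0) = 8 = 8·(1), so 8 | h(0).
Inductive step: assume the claim holds for m = p, i.e. 8 | h(p). Then
h(p+1) = 3·9^(p+1) + 5 = 9·(3·9^p + 5) - 40 = 9·h(p) - 40. The first term is divisible by 8 by the inductive hypothesis, and -40 is divisible by 8. Hence 8 | h(p+1).
By the principle of mathematical induction, the result holds for all m ≥ 0.
Therefore the largest such d is 8.

d = 8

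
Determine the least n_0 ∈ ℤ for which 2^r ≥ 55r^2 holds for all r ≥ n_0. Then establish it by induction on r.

At r = 13: 8192 < 9295, so the inequality fails and n_0 ≥ 14. We prove 2^r ≥ 55r^2 for all r ≥ 14.
Base step (r = 14): 2^r = 16384 and 55r^2 = 10780, so 16384 ≥ 10780.
For the inductive step, assume it holds for an arbitrary i ≥ 14, so 2^i ≥ 55i^2.
Then 2^(i + 1) = 2·(2^i) ≥ 2·(55i^2).
Also, for i ≥ 14 we have 2·(55i^2) ≥ 55(i+1)^2, since 2 ≥ (1 + 1/i)^2 for all i ≥ 14.
Combining, 2^(i + 1) ≥ 55(i+1)^2.
Hence, by induction on r, the claim holds for every r ≥ 14.
Hence the smallest such n_0 is 14.

n_0 = 14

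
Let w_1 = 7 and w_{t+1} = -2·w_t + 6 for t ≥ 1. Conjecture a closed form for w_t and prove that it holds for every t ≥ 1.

w_t = 5(-2)^(t - 1) + 2

Computing the first terms: w_1 = 7, w_2 = -8, w_3 = 22. This suggests w_t = 5(-2)^(t - 1) + 2.
For the base case t = 1: the formula gives 7 = 7 = w_1.
Suppose the result is true for t = r, so w_r = 5(-2)^(r - 1) + 2.
Then w_{r+1} = -2·w_r + 6 = -2·(5(-2)^(r - 1) + 2) + 6 = 5(-2)^r + 2 = 5(-2)^((r+1) - 1) + 2,
which is the claimed formula at t = r+1.
By induction, the statement is established for all t ≥ 1.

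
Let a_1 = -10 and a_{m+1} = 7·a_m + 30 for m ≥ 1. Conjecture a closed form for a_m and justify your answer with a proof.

Computing the first terms: a_1 = -10, a_2 = -40, a_3 = -250. This suggests a_m = -5·7^(m - 1) - 5.
Base case (m = 1): the formula gives -10 = -10 = a_1.
Inductive step: assume the claim holds for m = r, so a_r = -5·7^(r - 1) - 5.
Then a_{r+1} = 7·a_r + 30 = 7·(-5·7^(r - 1) - 5) + 30 = -5·7^r - 5 = -5·7^((r+1) - 1) - 5,
which is the claimed formula at m = r+1.
Hence, by induction on m, the claim holds for every m ≥ 1.

a_m = -5·7^(m - 1) - 5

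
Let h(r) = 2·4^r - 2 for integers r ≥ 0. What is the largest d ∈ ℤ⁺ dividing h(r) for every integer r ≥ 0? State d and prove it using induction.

d = 6

Computing the first values: h(0) = 0 and h(1) = 6; gcd(0, 6) = 6, so d ≤ 6.
We prove 6 | 2·4^r - 2 for all r ≥ 0 by induction on r.
When r = 0: h(0) = 0 = 6·(0), so 6 | h(0).
Inductive step: suppose the statement holds for some m ≥ 0, i.e. 6 | h(m). Then
h(m+1) = 2·4^(m+1) - 2 = 4·(2·4^m - 2) + 6 = 4·h(m) + 6. The first term is divisible by 6 by the inductive hypothesis, and 6 is divisible by 6. Hence 6 | h(m+1).
Hence, by induction on r, the claim holds for every r ≥ 0.
Therefore the largest such d is 6.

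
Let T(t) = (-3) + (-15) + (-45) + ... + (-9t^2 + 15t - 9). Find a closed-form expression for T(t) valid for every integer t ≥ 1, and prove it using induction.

We claim T(t) = -3t(t^2 - t + 1) for all t ≥ 1.
For the base case t = 1: T(1) = -3, and the closed form gives -3. They agree.
Suppose the result is true for t = i, so T(i) = 3i(-i^2 + i - 1).
Then T(i+1) = T(i) + (-9i^2 - 3i - 3) = (3i(-i^2 + i - 1)) + (-9i^2 - 3i - 3).
Simplifying, T(i+1) = -3(i + 1)(i^2 + i + 1) = -3(i+1)((i+1)^2 - (i+1) + 1),
which is the closed form with t = i+1.
By induction, the statement is established for all t ≥ 1.

T(t) = -3t(t^2 - t + 1)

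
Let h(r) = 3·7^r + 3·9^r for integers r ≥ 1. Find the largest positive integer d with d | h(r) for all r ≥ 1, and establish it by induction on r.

Computing the first values: h(1) = 48 and h(2) = 390; gcd(48, 390) = 6, so d ≤ 6.
We prove 6 | 3·7^r + 3·9^r for all r ≥ 1 by induction on r.
When r = 1: h(1) = 48 = 6·(8), so 6 | h(1).
Inductive step: suppose the statement holds for some m ≥ 1, i.e. 6 | h(m). Then
h(m+1) − 9·h(m) = (3·7^(m+1) + 3·9^(m+1)) − 9·(3·7^m + 3·9^m) = (3)·7^m·(7 − 9) = (-6)·7^m. Since 6 | h(m) by the inductive hypothesis, 6 | 9·h(m); and 6 | -6 since -6 = 6·-1. Therefore 6 | h(m+1).
By the principle of mathematical induction, the result holds for all r ≥ 1.
Therefore the largest such d is 6.

d = 6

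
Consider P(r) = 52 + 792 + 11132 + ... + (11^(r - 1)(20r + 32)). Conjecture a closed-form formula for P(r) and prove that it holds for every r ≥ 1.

We claim P(r) = 11^r(2r + 3) - 3 for all r ≥ 1.
Base step (r = 1): P(1) = 52, and the closed form gives 52. They agree.
Inductive step: assume the claim holds for r = p, so P(p) = 11^p(2p + 3) - 3.
Then P(p+1) = P(p) + (11^p(20p + 52)) = (11^p(2p + 3) - 3) + (11^p(20p + 52)).
Simplifying, P(p+1) = 22·11^p·p + 55·11^p - 3 = 11^(p+1)(2(p+1) + 3) - 3,
which is the closed form with r = p+1.
By the principle of mathematical induction, the result holds for all r ≥ 1.

P(r) = 11^r(2r + 3) - 3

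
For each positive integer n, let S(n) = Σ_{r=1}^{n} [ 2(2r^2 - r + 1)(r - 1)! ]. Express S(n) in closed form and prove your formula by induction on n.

We claim S(n) = (4n + 2)n! - 2 for all n ≥ 1.
For the base case n = 1: S(1) = 4, and the closed form gives 4. They agree.
For the inductive step, assume it holds for an arbitrary r ≥ 1, so S(r) = (4r + 2)r! - 2.
Then S(r+1) = S(r) + (2(2r^2 + 3r + 2)r!) = ((4r + 2)r! - 2) + (2(2r^2 + 3r + 2)r!).
Simplifying, S(r+1) = (4(r+1) + 2)(r+1)! - 2,
which is the closed form with n = r+1.
Hence, by induction on n, the claim holds for every n ≥ 1.

S(n) = (4n + 2)n! - 2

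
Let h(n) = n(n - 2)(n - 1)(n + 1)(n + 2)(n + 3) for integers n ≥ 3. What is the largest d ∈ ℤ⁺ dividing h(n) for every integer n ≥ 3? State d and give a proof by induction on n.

d = 720

Computing the first values: h(3) = 720 and h(4) = 5040; gcd(720, 5040) = 720, so d ≤ 720.
We prove 720 | n(n - 2)(n - 1)(n + 1)(n + 2)(n + 3) for all n ≥ 3 by induction on n.
For the base case n = 3: h(3) = 720 = 720·(1), so 720 | h(3).
For the inductive step, assume it holds for an arbitrary m ≥ 3, i.e. 720 | h(m). Then
h(m+1) − h(m) = (m-1)·m·(m+1)·(m+2)·(m+3)·(m+4) − (m-2)·(m-1)·m·(m+1)·(m+2)·(m+3) = (m-1)·m·(m+1)·(m+2)·(m+3)·[(m+4) − (m-2)] = 6·(m-1)·m·(m+1)·(m+2)·(m+3). The product of 5 consecutive integers is divisible by (5)! = 120, so h(m+1) − h(m) is divisible by 6·120 = 720. By the inductive hypothesis 720 | h(m), hence 720 | h(m+1).
Hence, by induction on n, the claim holds for every n ≥ 3.
Therefore the largest such d is 720.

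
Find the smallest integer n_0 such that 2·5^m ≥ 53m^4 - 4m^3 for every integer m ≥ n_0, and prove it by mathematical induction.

n_0 = 7

At m = 6: 31250 < 67824, so the inequality fails and n_0 ≥ 7. We prove 2·5^m ≥ 53m^4 - 4m^3 for all m ≥ 7.
Base case (m = 7): 2·5^m = 156250 and 53m^4 - 4m^3 = 125881, so 156250 ≥ 125881.
For the inductive step, assume it holds for an arbitrary k ≥ 7, so 2·5^k ≥ 53k^4 - 4k^3.
Then 2·5^(k + 1) = 5·(2·5^k) ≥ 5·(53k^4 - 4k^3).
Also, for k ≥ 7 we have 5·(53k^4 - 4k^3) ≥ 53(k+1)^4 - 4(k+1)^3, since 5·(53k^4 - 4k^3) − (53(k+1)^4 - 4(k+1)^3) = 212k^4 - 228k^3 - 306k^2 - 200k - 49, which is nonnegative for all k ≥ 7.
Combining, 2·5^(k + 1) ≥ 53(k+1)^4 - 4(k+1)^3.
By the principle of mathematical induction, the result holds for all m ≥ 7.
Hence the smallest such n_0 is 7.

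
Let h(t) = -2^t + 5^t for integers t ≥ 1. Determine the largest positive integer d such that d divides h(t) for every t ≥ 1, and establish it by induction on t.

d = 3

Computing the first values: h(1) = 3 and h(2) = 21; gcd(3, 21) = 3, so d ≤ 3.
We prove 3 | -2^t + 5^t for all t ≥ 1 by induction on t.
Base step (t = 1): h(1) = 3 = 3·(1), so 3 | h(1).
Suppose the result is true for t = k, i.e. 3 | h(k). Then
5^{k+1} − 2^{k+1} = 5·5^k − 2·2^k = 5·(5^k − 2^k) + (3)·2^k. The first term is divisible by 3 by the inductive hypothesis, and the second term (3)·2^k is divisible by 3 since 3 | 3. Hence 3 | h(k+1).
By the principle of mathematical induction, the result holds for all t ≥ 1.
Therefore the largest such d is 3.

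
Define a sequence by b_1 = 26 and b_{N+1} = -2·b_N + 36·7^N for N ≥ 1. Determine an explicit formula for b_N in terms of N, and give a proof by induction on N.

b_N = (-2)^N + 4·7^N

Computing the first terms: b_1 = 26, b_2 = 200, b_3 = 1364. This suggests b_N = (-2)^N + 4·7^N.
Base case (N = 1): the formula gives 26 = 26 = b_1.
Inductive step: assume the claim holds for N = k, so b_k = (-2)^k + 4·7^k.
Then b_{k+1} = -2·b_k + 36·7^k = -2·((-2)^k + 4·7^k) + 36·7^k = (-2)^(k + 1) + 4·7^(k + 1),
which is the claimed formula at N = k+1.
By the principle of mathematical induction, the result holds for all N ≥ 1.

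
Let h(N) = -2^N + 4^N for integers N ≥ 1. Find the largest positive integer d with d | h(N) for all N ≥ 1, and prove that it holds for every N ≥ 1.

d = 2

Computing the first values: h(1) = 2 and h(2) = 12; gcd(2, 12) = 2, so d ≤ 2.
We prove 2 | -2^N + 4^N for all N ≥ 1 by induction on N.
Base step (N = 1): h(1) = 2 = 2·(1), so 2 | h(1).
Inductive step: suppose the statement holds for some k ≥ 1, i.e. 2 | h(k). Then
4^{k+1} − 2^{k+1} = 4·4^k − 2·2^k = 4·(4^k − 2^k) + (2)·2^k. The first term is divisible by 2 by the inductive hypothesis, and the second term (2)·2^k is divisible by 2 since 2 | 2. Hence 2 | h(k+1).
By induction, the statement is established for all N ≥ 1.
Therefore the largest such d is 2.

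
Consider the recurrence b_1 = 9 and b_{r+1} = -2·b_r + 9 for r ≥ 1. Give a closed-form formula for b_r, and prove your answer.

Computing the first terms: b_1 = 9, b_2 = -9, b_3 = 27. This suggests b_r = -3(-2)^r + 3.
For the base case r = 1: the formula gives 9 = 9 = b_1.
Inductive step: assume the claim holds for r = k, so b_k = -3(-2)^k + 3.
Then b_{k+1} = -2·b_k + 9 = -2·(-3(-2)^k + 3) + 9 = -3(-2)^(k + 1) + 3,
which is the claimed formula at r = k+1.
This completes the induction.

b_r = -3(-2)^r + 3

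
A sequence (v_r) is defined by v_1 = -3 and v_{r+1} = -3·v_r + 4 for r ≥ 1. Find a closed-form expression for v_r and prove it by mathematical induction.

v_r = -4(-3)^(r - 1) + 1

Computing the first terms: v_1 = -3, v_2 = 13, v_3 = -35. This suggests v_r = -4(-3)^(r - 1) + 1.
For the base case r = 1: the formula gives -3 = -3 = v_1.
Inductive step: suppose the statement holds for some k ≥ 1, so v_k = -4(-3)^(k - 1) + 1.
Then v_{k+1} = -3·v_k + 4 = -3·(-4(-3)^(k - 1) + 1) + 4 = -4(-3)^k + 1 = -4(-3)^((k+1) - 1) + 1,
which is the claimed formula at r = k+1.
By induction, the statement is established for all r ≥ 1.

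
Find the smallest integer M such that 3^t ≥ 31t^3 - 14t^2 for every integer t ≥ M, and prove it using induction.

M = 10

At t = 9: 19683 < 21465, so the inequality fails and M ≥ 10. We prove 3^t ≥ 31t^3 - 14t^2 for all t ≥ 10.
Base case (t = 10): 3^t = 59049 and 31t^3 - 14t^2 = 29600, so 59049 ≥ 29600.
Inductive step: assume the claim holds for t = i, so 3^i ≥ 31i^3 - 14i^2.
Then 3^(i + 1) = 3·(3^i) ≥ 3·(31i^3 - 14i^2).
Also, for i ≥ 10 we have 3·(31i^3 - 14i^2) ≥ 31(i+1)^3 - 14(i+1)^2, since 3·(31i^3 - 14i^2) − (31(i+1)^3 - 14(i+1)^2) = 62i^3 - 121i^2 - 65i - 17, which is nonnegative for all i ≥ 10.
Combining, 3^(i + 1) ≥ 31(i+1)^3 - 14(i+1)^2.
By the principle of mathematical induction, the result holds for all t ≥ 10.
Hence the smallest such M is 10.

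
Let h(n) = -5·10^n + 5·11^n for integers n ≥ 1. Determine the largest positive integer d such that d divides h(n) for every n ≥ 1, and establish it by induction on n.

Computing the first values: h(1) = 5 and h(2) = 105; gcd(5, 105) = 5, so d ≤ 5.
We prove 5 | -5·10^n + 5·11^n for all n ≥ 1 by induction on n.
Base step (n = 1): h(1) = 5 = 5·(1), so 5 | h(1).
Inductive step: suppose the statement holds for some k ≥ 1, i.e. 5 | h(k). Then
h(k+1) − 11·h(k) = (-5·10^(k+1) + 5·11^(k+1)) − 11·(-5·10^k + 5·11^k) = (-5)·10^k·(10 − 11) = (5)·10^k. Since 5 | h(k) by the inductive hypothesis, 5 | 11·h(k); and 5 | 5 since 5 = 5·1. Therefore 5 | h(k+1).
By the principle of mathematical induction, the result holds for all n ≥ 1.
Therefore the largest such d is 5.

d = 5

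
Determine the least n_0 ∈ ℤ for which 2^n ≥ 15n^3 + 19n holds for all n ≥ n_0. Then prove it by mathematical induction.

At n = 15: 32768 < 50910, so the inequality fails and n_0 ≥ 16. We prove 2^n ≥ 15n^3 + 19n for all n ≥ 16.
When n = 16: 2^n = 65536 and 15n^3 + 19n = 61744, so 65536 ≥ 61744.
For the inductive step, assume it holds for an arbitrary m ≥ 16, so 2^m ≥ 15m^3 + 19m.
Then 2^(m + 1) = 2·(2^m) ≥ 2·(15m^3 + 19m).
Also, for m ≥ 16 we have 2·(15m^3 + 19m) ≥ 15(m+1)^3 + 19(m+1), since 2·(15m^3 + 19m) − (15(m+1)^3 + 19(m+1)) = 15m^3 - 45m^2 - 26m - 34, which is nonnegative for all m ≥ 16.
Combining, 2^(m + 1) ≥ 15(m+1)^3 + 19(m+1).
Hence, by induction on n, the claim holds for every n ≥ 16.
Hence the smallest such n_0 is 16.

n_0 = 16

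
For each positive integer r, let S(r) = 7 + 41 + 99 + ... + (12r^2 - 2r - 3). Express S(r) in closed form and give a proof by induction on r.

We claim S(r) = r(4r^2 + 5r - 2) for all r ≥ 1.
For the base case r = 1: S(1) = 7, and the closed form gives 7. They agree.
Inductive step: suppose the statement holds for some i ≥ 1, so S(i) = i(4i^2 + 5i - 2).
Then S(i+1) = S(i) + (12i^2 + 22i + 7) = (i(4i^2 + 5i - 2)) + (12i^2 + 22i + 7).
Simplifying, S(i+1) = (i + 1)(4i^2 + 13i + 7) = (i+1)(4(i+1)^2 + 5(i+1) - 2),
which is the closed form with r = i+1.
By induction, the statement is established for all r ≥ 1.

S(r) = r(4r^2 + 5r - 2)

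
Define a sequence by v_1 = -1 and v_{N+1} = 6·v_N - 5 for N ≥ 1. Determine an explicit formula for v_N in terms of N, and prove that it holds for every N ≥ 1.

v_N = -2·6^(N - 1) + 1

Computing the first terms: v_1 = -1, v_2 = -11, v_3 = -71. This suggests v_N = -2·6^(N - 1) + 1.
For the base case N = 1: the formula gives -1 = -1 = v_1.
Inductive step: assume the claim holds for N = m, so v_m = -2·6^(m - 1) + 1.
Then v_{m+1} = 6·v_m - 5 = 6·(-2·6^(m - 1) + 1) - 5 = -2·6^m + 1 = -2·6^((m+1) - 1) + 1,
which is the claimed formula at N = m+1.
By the principle of mathematical induction, the result holds for all N ≥ 1.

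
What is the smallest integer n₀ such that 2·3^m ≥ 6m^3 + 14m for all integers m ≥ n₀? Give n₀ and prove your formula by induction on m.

n₀ = 6

At m = 5: 486 < 820, so the inequality fails and n₀ ≥ 6. We prove 2·3^m ≥ 6m^3 + 14m for all m ≥ 6.
When m = 6: 2·3^m = 1458 and 6m^3 + 14m = 1380, so 1458 ≥ 1380.
For the inductive step, assume it holds for an arbitrary p ≥ 6, so 2·3^p ≥ 6p^3 + 14p.
Then 2·3^(p + 1) = 3·(2·3^p) ≥ 3·(6p^3 + 14p).
Also, for p ≥ 6 we have 3·(6p^3 + 14p) ≥ 6(p+1)^3 + 14(p+1), since 3·(6p^3 + 14p) − (6(p+1)^3 + 14(p+1)) = 12p^3 - 18p^2 + 10p - 20, which is nonnegative for all p ≥ 6.
Combining, 2·3^(p + 1) ≥ 6(p+1)^3 + 14(p+1).
Hence, by induction on m, the claim holds for every m ≥ 6.
Hence the smallest such n₀ is 6.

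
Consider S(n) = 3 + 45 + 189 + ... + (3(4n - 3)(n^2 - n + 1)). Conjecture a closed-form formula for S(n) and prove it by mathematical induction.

S(n) = n(3n^3 - n^2 + 3n - 2)

We claim S(n) = n(3n^3 - n^2 + 3n - 2) for all n ≥ 1.
For the base case n = 1: S(1) = 3, and the closed form gives 3. They agree.
Suppose the result is true for n = m, so S(m) = m(3m^3 - m^2 + 3m - 2).
Then S(m+1) = S(m) + (-3(m - (m + 1)^2)(4m + 1)) = (m(3m^3 - m^2 + 3m - 2)) + (-3(m - (m + 1)^2)(4m + 1)).
Simplifying, S(m+1) = (m + 1)(3m^3 + 8m^2 + 10m + 3) = (m+1)(3(m+1)^3 - (m+1)^2 + 3(m+1) - 2),
which is the closed form with n = m+1.
By induction, the statement is established for all n ≥ 1.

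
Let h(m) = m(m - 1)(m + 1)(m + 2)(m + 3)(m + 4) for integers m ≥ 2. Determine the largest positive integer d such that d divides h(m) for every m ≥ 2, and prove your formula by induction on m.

d = 720

Computing the first values: h(2) = 720 and h(3) = 5040; gcd(720, 5040) = 720, so d ≤ 720.
We prove 720 | m(m - 1)(m + 1)(m + 2)(m + 3)(m + 4) for all m ≥ 2 by induction on m.
When m = 2: h(2) = 720 = 720·(1), so 720 | h(2).
For the inductive step, assume it holds for an arbitrary r ≥ 2, i.e. 720 | h(r). Then
h(r+1) − h(r) = r·(r+1)·(r+2)·(r+3)·(r+4)·(r+5) − (r-1)·r·(r+1)·(r+2)·(r+3)·(r+4) = r·(r+1)·(r+2)·(r+3)·(r+4)·[(r+5) − (r-1)] = 6·r·(r+1)·(r+2)·(r+3)·(r+4). The product of 5 consecutive integers is divisible by (5)! = 120, so h(r+1) − h(r) is divisible by 6·120 = 720. By the inductive hypothesis 720 | h(r), hence 720 | h(r+1).
This completes the induction.
Therefore the largest such d is 720.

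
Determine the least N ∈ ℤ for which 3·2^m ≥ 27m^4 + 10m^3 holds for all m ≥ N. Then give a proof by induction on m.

At m = 20: 3145728 < 4400000, so the inequality fails and N ≥ 21. We prove 3·2^m ≥ 27m^4 + 10m^3 for all m ≥ 21.
Base step (m = 21): 3·2^m = 6291456 and 27m^4 + 10m^3 = 5343597, so 6291456 ≥ 5343597.
For the inductive step, assume it holds for an arbitrary p ≥ 21, so 3·2^p ≥ 27p^4 + 10p^3.
Then 3·2^(p + 1) = 2·(3·2^p) ≥ 2·(27p^4 + 10p^3).
Also, for p ≥ 21 we have 2·(27p^4 + 10p^3) ≥ 27(p+1)^4 + 10(p+1)^3, since 2·(27p^4 + 10p^3) − (27(p+1)^4 + 10(p+1)^3) = 27p^4 - 98p^3 - 192p^2 - 138p - 37, which is nonnegative for all p ≥ 21.
Combining, 3·2^(p + 1) ≥ 27(p+1)^4 + 10(p+1)^3.
By induction, the statement is established for all m ≥ 21.
Hence the smallest such N is 21.

N = 21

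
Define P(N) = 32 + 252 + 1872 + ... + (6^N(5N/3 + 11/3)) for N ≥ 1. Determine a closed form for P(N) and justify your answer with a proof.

P(N) = 2·6^N(N + 2) - 4

We claim P(N) = 2·6^N(N + 2) - 4 for all N ≥ 1.
For the base case N = 1: P(1) = 32, and the closed form gives 32. They agree.
Suppose the result is true for N = i, so P(i) = 2·6^i(i + 2) - 4.
Then P(i+1) = P(i) + (6^i(10i + 32)) = (2·6^i(i + 2) - 4) + (6^i(10i + 32)).
Simplifying, P(i+1) = 12·6^i·i + 36·6^i - 4 = 2·6^(i+1)((i+1) + 2) - 4,
which is the closed form with N = i+1.
Hence, by induction on N, the claim holds for every N ≥ 1.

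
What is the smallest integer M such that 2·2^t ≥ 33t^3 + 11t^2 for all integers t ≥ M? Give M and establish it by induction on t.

M = 17

At t = 16: 131072 < 137984, so the inequality fails and M ≥ 17. We prove 2·2^t ≥ 33t^3 + 11t^2 for all t ≥ 17.
For the base case t = 17: 2·2^t = 262144 and 33t^3 + 11t^2 = 165308, so 262144 ≥ 165308.
For the inductive step, assume it holds for an arbitrary i ≥ 17, so 2·2^i ≥ 33i^3 + 11i^2.
Then 2·2^(i + 1) = 2·(2·2^i) ≥ 2·(33i^3 + 11i^2).
Also, for i ≥ 17 we have 2·(33i^3 + 11i^2) ≥ 33(i+1)^3 + 11(i+1)^2, since 2·(33i^3 + 11i^2) − (33(i+1)^3 + 11(i+1)^2) = 33i^3 - 88i^2 - 121i - 44, which is nonnegative for all i ≥ 17.
Combining, 2·2^(i + 1) ≥ 33(i+1)^3 + 11(i+1)^2.
By induction, the statement is established for all t ≥ 17.
Hence the smallest such M is 17.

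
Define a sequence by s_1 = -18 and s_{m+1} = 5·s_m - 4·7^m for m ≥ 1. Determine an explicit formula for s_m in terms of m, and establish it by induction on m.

s_m = -4·5^(m - 1) - 2·7^m

Computing the first terms: s_1 = -18, s_2 = -118, s_3 = -786. This suggests s_m = -4·5^(m - 1) - 2·7^m.
When m = 1: the formula gives -18 = -18 = s_1.
Suppose the result is true for m = k, so s_k = -4·5^(k - 1) - 2·7^k.
Then s_{k+1} = 5·s_k - 4·7^k = 5·(-4·5^(k - 1) - 2·7^k) - 4·7^k = -4·5^k - 2·7^(k + 1) = -4·5^((k+1) - 1) - 2·7^(k+1),
which is the claimed formula at m = k+1.
Hence, by induction on m, the claim holds for every m ≥ 1.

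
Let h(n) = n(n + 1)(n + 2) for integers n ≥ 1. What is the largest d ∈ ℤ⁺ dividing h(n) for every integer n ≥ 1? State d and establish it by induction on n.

Computing the first values: h(1) = 6 and h(2) = 24; gcd(6, 24) = 6, so d ≤ 6.
We prove 6 | n(n + 1)(n + 2) for all n ≥ 1 by induction on n.
Base step (n = 1): h(1) = 6 = 6·(1), so 6 | h(1).
Inductive step: assume the claim holds for n = r, i.e. 6 | h(r). Then
h(r+1) − h(r) = (r+1)·(r+2)·(r+3) − r·(r+1)·(r+2) = (r+1)·(r+2)·[(r+3) − r] = 3·(r+1)·(r+2). The product of 2 consecutive integers is divisible by (2)! = 2, so h(r+1) − h(r) is divisible by 3·2 = 6. By the inductive hypothesis 6 | h(r), hence 6 | h(r+1).
This completes the induction.
Therefore the largest such d is 6.

d = 6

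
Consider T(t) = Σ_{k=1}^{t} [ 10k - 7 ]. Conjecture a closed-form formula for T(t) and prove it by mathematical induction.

We claim T(t) = t(5t - 2) for all t ≥ 1.
Base step (t = 1): T(1) = 3, and the closed form gives 3. They agree.
Suppose the result is true for t = k, so T(k) = k(5k - 2).
Then T(k+1) = T(k) + (10k + 3) = (k(5k - 2)) + (10k + 3).
Simplifying, T(k+1) = (k + 1)(5k + 3) = (k+1)(5(k+1) - 2),
which is the closed form with t = k+1.
By induction, the statement is established for all t ≥ 1.

T(t) = t(5t - 2)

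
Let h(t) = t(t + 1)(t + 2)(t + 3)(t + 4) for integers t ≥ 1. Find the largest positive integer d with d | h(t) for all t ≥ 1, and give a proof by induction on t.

Computing the first values: h(1) = 120 and h(2) = 720; gcd(120, 720) = 120, so d ≤ 120.
We prove 120 | t(t + 1)(t + 2)(t + 3)(t + 4) for all t ≥ 1 by induction on t.
For the base case t = 1: h(1) = 120 = 120·(1), so 120 | h(1).
Suppose the result is true for t = j, i.e. 120 | h(j). Then
h(j+1) − h(j) = (j+1)·(j+2)·(j+3)·(j+4)·(j+5) − j·(j+1)·(j+2)·(j+3)·(j+4) = (j+1)·(j+2)·(j+3)·(j+4)·[(j+5) − j] = 5·(j+1)·(j+2)·(j+3)·(j+4). The product of 4 consecutive integers is divisible by (4)! = 24, so h(j+1) − h(j) is divisible by 5·24 = 120. By the inductive hypothesis 120 | h(j), hence 120 | h(j+1).
This completes the induction.
Therefore the largest such d is 120.

d = 120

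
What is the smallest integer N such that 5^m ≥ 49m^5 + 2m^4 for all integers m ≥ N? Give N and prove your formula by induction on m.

At m = 9: 1953125 < 2906523, so the inequality fails and N ≥ 10. We prove 5^m ≥ 49m^5 + 2m^4 for all m ≥ 10.
Base case (m = 10): 5^m = 9765625 and 49m^5 + 2m^4 = 4920000, so 9765625 ≥ 4920000.
For the inductive step, assume it holds for an arbitrary p ≥ 10, so 5^p ≥ 49p^5 + 2p^4.
Then 5^(p + 1) = 5·(5^p) ≥ 5·(49p^5 + 2p^4).
Also, for p ≥ 10 we have 5·(49p^5 + 2p^4) ≥ 49(p+1)^5 + 2(p+1)^4, since 5·(49p^5 + 2p^4) − (49(p+1)^5 + 2(p+1)^4) = 196p^5 - 237p^4 - 498p^3 - 502p^2 - 253p - 51, which is nonnegative for all p ≥ 10.
Combining, 5^(p + 1) ≥ 49(p+1)^5 + 2(p+1)^4.
By induction, the statement is established for all m ≥ 10.
Hence the smallest such N is 10.

N = 10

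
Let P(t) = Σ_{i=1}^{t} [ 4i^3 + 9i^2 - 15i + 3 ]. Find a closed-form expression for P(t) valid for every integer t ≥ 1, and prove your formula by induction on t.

P(t) = t(t^3 + 5t^2 - 2t - 3)

We claim P(t) = t(t^3 + 5t^2 - 2t - 3) for all t ≥ 1.
Base case (t = 1): P(1) = 1, and the closed form gives 1. They agree.
For the inductive step, assume it holds for an arbitrary i ≥ 1, so P(i) = i(i^3 + 5i^2 - 2i - 3).
Then P(i+1) = P(i) + (4i^3 + 21i^2 + 15i + 1) = (i(i^3 + 5i^2 - 2i - 3)) + (4i^3 + 21i^2 + 15i + 1).
Simplifying, P(i+1) = (i + 1)(i^3 + 8i^2 + 11i + 1) = (i+1)((i+1)^3 + 5(i+1)^2 - 2(i+1) - 3),
which is the closed form with t = i+1.
By induction, the statement is established for all t ≥ 1.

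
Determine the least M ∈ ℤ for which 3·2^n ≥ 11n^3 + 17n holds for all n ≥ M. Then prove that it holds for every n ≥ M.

At n = 12: 12288 < 19212, so the inequality fails and M ≥ 13. We prove 3·2^n ≥ 11n^3 + 17n for all n ≥ 13.
For the base case n = 13: 3·2^n = 24576 and 11n^3 + 17n = 24388, so 24576 ≥ 24388.
For the inductive step, assume it holds for an arbitrary p ≥ 13, so 3·2^p ≥ 11p^3 + 17p.
Then 3·2^(p + 1) = 2·(3·2^p) ≥ 2·(11p^3 + 17p).
Also, for p ≥ 13 we have 2·(11p^3 + 17p) ≥ 11(p+1)^3 + 17(p+1), since 2·(11p^3 + 17p) − (11(p+1)^3 + 17(p+1)) = 11p^3 - 33p^2 - 16p - 28, which is nonnegative for all p ≥ 13.
Combining, 3·2^(p + 1) ≥ 11(p+1)^3 + 17(p+1).
This completes the induction.
Hence the smallest such M is 13.

M = 13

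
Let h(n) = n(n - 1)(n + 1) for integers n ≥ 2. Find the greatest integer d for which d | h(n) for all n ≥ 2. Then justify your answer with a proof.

Computing the first values: h(2) = 6 and h(3) = 24; gcd(6, 24) = 6, so d ≤ 6.
We prove 6 | n(n - 1)(n + 1) for all n ≥ 2 by induction on n.
When n = 2: h(2) = 6 = 6·(1), so 6 | h(2).
Inductive step: assume the claim holds for n = r, i.e. 6 | h(r). Then
h(r+1) − h(r) = r·(r+1)·(r+2) − (r-1)·r·(r+1) = r·(r+1)·[(r+2) − (r-1)] = 3·r·(r+1). The product of 2 consecutive integers is divisible by (2)! = 2, so h(r+1) − h(r) is divisible by 3·2 = 6. By the inductive hypothesis 6 | h(r), hence 6 | h(r+1).
This completes the induction.
Therefore the largest such d is 6.

d = 6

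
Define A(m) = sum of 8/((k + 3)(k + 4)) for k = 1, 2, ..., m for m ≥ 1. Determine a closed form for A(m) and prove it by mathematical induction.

We claim A(m) = 2m/(m + 4) for all m ≥ 1.
When m = 1: A(1) = 2/5, and the closed form gives 2/5. They agree.
For the inductive step, assume it holds for an arbitrary k ≥ 1, so A(k) = 2k/(k + 4).
Then A(k+1) = A(k) + (8/((k + 4)(k + 5))) = (2k/(k + 4)) + (8/((k + 4)(k + 5))).
Simplifying, A(k+1) = 2(k + 1)/(k + 5) = 2(k+1)/((k+1) + 4),
which is the closed form with m = k+1.
By the principle of mathematical induction, the result holds for all m ≥ 1.

A(m) = 2m/(m + 4)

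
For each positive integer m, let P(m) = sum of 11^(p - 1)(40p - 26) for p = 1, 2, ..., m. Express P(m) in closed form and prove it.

P(m) = 11^m(4m - 3) + 3

We claim P(m) = 11^m(4m - 3) + 3 for all m ≥ 1.
Base step (m = 1): P(1) = 14, and the closed form gives 14. They agree.
Inductive step: assume the claim holds for m = p, so P(p) = 11^p(4p - 3) + 3.
Then P(p+1) = P(p) + (11^p(40p + 14)) = (11^p(4p - 3) + 3) + (11^p(40p + 14)).
Simplifying, P(p+1) = 44·11^p·p + 11·11^p + 3 = 11^(p+1)(4(p+1) - 3) + 3,
which is the closed form with m = p+1.
By induction, the statement is established for all m ≥ 1.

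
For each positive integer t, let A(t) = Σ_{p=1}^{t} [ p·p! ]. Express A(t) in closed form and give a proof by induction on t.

A(t) = (t + 1)! - 1

We claim A(t) = (t + 1)! - 1 for all t ≥ 1.
Base case (t = 1): A(1) = 1, and the closed form gives 1. They agree.
For the inductive step, assume it holds for an arbitrary p ≥ 1, so A(p) = (p + 1)! - 1.
Then A(p+1) = A(p) + ((p + 1)(p + 1)!) = ((p + 1)! - 1) + ((p + 1)(p + 1)!).
Simplifying, A(p+1) = ((p+1) + 1)! - 1,
which is the closed form with t = p+1.
This completes the induction.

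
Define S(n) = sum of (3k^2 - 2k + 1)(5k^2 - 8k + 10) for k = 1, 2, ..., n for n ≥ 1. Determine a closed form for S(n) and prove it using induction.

We claim S(n) = n(3n^4 - n^3 + 5n^2 + 3n + 4) for all n ≥ 1.
When n = 1: S(1) = 14, and the closed form gives 14. They agree.
Inductive step: suppose the statement holds for some k ≥ 1, so S(k) = k(3k^4 - k^3 + 5k^2 + 3k + 4).
Then S(k+1) = S(k) + (15k^4 + 26k^3 + 39k^2 + 32k + 14) = (k(3k^4 - k^3 + 5k^2 + 3k + 4)) + (15k^4 + 26k^3 + 39k^2 + 32k + 14).
Simplifying, S(k+1) = (k + 1)(3k^4 + 11k^3 + 20k^2 + 22k + 14) = (k+1)(3(k+1)^4 - (k+1)^3 + 5(k+1)^2 + 3(k+1) + 4),
which is the closed form with n = k+1.
By the principle of mathematical induction, the result holds for all n ≥ 1.

S(n) = n(3n^4 - n^3 + 5n^2 + 3n + 4)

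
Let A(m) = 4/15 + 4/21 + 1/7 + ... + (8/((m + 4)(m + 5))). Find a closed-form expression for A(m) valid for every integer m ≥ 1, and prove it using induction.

We claim A(m) = 8m/(5(m + 5)) for all m ≥ 1.
Base step (m = 1): A(1) = 4/15, and the closed form gives 4/15. They agree.
Inductive step: suppose the statement holds for some r ≥ 1, so A(r) = 8r/(5(r + 5)).
Then A(r+1) = A(r) + (8/((r + 5)(r + 6))) = (8r/(5(r + 5))) + (8/((r + 5)(r + 6))).
Simplifying, A(r+1) = 8(r + 1)/(5(r + 6)) = 8(r+1)/(5((r+1) + 5)),
which is the closed form with m = r+1.
By induction, the statement is established for all m ≥ 1.

A(m) = 8m/(5(m + 5))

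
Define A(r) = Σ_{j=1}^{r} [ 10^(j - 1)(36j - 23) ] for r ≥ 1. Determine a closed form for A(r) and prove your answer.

We claim A(r) = 10^r(4r - 3) + 3 for all r ≥ 1.
For the base case r = 1: A(1) = 13, and the closed form gives 13. They agree.
Inductive step: suppose the statement holds for some j ≥ 1, so A(j) = 10^j(4j - 3) + 3.
Then A(j+1) = A(j) + (10^j(36j + 13)) = (10^j(4j - 3) + 3) + (10^j(36j + 13)).
Simplifying, A(j+1) = 40·10^j·j + 10·10^j + 3 = 10^(j+1)(4(j+1) - 3) + 3,
which is the closed form with r = j+1.
By induction, the statement is established for all r ≥ 1.

A(r) = 10^r(4r - 3) + 3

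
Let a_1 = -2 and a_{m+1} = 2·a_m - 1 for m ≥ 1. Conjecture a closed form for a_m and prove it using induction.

Computing the first terms: a_1 = -2, a_2 = -5, a_3 = -11. This suggests a_m = -3·2^(m - 1) + 1.
For the base case m = 1: the formula gives -2 = -2 = a_1.
For the inductive step, assume it holds for an arbitrary p ≥ 1, so a_p = -3·2^(p - 1) + 1.
Then a_{p+1} = 2·a_p - 1 = 2·(-3·2^(p - 1) + 1) - 1 = -3·2^p + 1 = -3·2^((p+1) - 1) + 1,
which is the claimed formula at m = p+1.
By the principle of mathematical induction, the result holds for all m ≥ 1.

a_m = -3·2^(m - 1) + 1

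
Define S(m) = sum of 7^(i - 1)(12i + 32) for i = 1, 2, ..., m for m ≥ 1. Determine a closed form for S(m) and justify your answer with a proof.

S(m) = 7^m(2m + 5) - 5

We claim S(m) = 7^m(2m + 5) - 5 for all m ≥ 1.
Base case (m = 1): S(1) = 44, and the closed form gives 44. They agree.
Suppose the result is true for m = i, so S(i) = 7^i(2i + 5) - 5.
Then S(i+1) = S(i) + (7^i(12i + 44)) = (7^i(2i + 5) - 5) + (7^i(12i + 44)).
Simplifying, S(i+1) = 14·7^i·i + 49·7^i - 5 = 7^(i+1)(2(i+1) + 5) - 5,
which is the closed form with m = i+1.
Hence, by induction on m, the claim holds for every m ≥ 1.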